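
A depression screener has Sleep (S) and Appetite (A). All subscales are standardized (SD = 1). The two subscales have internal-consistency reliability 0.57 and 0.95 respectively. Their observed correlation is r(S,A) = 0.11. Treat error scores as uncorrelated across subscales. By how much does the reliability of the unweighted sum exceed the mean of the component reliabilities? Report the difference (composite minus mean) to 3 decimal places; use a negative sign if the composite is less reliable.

0.024

Var(sum) = 2 + 0.22 = 2.22; true-score variance = 1.52 + 0.22 = 1.74; composite reliability = 0.7838.
Mean component reliability = 0.7600.
Difference = 0.7838 − 0.7600 = 0.024.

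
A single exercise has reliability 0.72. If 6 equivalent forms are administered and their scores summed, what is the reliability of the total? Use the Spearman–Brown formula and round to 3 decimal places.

ρ_k = kρ / (1 + (k−1)ρ) = 6·0.72 / (1 + 5·0.72) = 4.320 / 4.600 = 0.939.

0.939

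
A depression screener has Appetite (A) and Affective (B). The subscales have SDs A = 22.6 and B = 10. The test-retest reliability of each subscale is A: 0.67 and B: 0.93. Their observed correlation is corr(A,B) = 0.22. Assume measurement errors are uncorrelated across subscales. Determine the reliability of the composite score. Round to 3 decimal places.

0.753

Var(A+B) = 22.6² + 10² + 2·[22.6·10·0.22] = 610.76 + 99.44 = 710.2.
With uncorrelated errors the cross-covariances are all true-score covariance, so they carry over unchanged; only the diagonal terms shrink to ρᵢσᵢ².
True-score variance = [22.6²·0.67 + 10²·0.93] + 99.44 = 435.209 + 99.44 = 534.649.
Reliability = 534.649 / 710.2 = 0.753.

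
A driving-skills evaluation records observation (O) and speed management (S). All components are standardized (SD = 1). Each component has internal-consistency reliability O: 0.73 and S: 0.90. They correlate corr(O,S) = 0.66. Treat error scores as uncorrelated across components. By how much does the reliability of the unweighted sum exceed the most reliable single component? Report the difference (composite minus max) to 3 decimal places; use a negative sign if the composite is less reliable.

-0.011

Var(sum) = 2 + 1.32 = 3.32; true-score variance = 1.63 + 1.32 = 2.95; composite reliability = 0.8886.
Max component reliability = 0.9000.
Difference = 0.8886 − 0.9000 = -0.011.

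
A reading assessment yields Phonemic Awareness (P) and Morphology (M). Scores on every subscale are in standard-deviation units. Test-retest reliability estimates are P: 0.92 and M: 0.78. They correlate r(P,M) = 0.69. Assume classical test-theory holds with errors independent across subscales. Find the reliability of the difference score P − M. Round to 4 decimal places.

0.5161

Var(P−M) = 1 + 1 − 2·0.69 = 2 − 1.38 = 0.62.
Because errors are independent across components, Cov(Tᵢ,Tⱼ) = Cov(Xᵢ,Xⱼ); the off-diagonal part of the true-score variance is the same as above.
True-score variance = [0.92 + 0.78] − 1.38 = 1.7 − 1.38 = 0.32.
Reliability = 0.32 / 0.62 = 0.5161.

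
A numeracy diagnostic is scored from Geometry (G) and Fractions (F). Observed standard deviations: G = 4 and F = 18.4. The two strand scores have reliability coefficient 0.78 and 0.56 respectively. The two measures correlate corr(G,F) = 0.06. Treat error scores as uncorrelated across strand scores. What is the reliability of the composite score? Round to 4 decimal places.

0.5804

Var(G+F) = 4² + 18.4² + 2·[4·18.4·0.06] = 354.56 + 8.832 = 363.392.
Because errors are independent across components, Cov(Tᵢ,Tⱼ) = Cov(Xᵢ,Xⱼ); the off-diagonal part of the true-score variance is the same as above.
True-score variance = [4²·0.78 + 18.4²·0.56] + 8.832 = 202.074 + 8.832 = 210.906.
Reliability = 210.906 / 363.392 = 0.5804.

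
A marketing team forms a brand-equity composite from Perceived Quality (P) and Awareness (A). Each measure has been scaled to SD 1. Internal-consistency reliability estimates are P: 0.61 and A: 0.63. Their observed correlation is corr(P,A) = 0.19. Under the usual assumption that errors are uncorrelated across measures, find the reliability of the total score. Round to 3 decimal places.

0.681

Var(P+A) = 2 + 2·[0.19] = 2 + 0.38 = 2.38.
Because errors are independent across components, Cov(Tᵢ,Tⱼ) = Cov(Xᵢ,Xⱼ); the off-diagonal part of the true-score variance is the same as above.
True-score variance = [0.61 + 0.63] + 0.38 = 1.24 + 0.38 = 1.62.
Reliability = 1.62 / 2.38 = 0.681.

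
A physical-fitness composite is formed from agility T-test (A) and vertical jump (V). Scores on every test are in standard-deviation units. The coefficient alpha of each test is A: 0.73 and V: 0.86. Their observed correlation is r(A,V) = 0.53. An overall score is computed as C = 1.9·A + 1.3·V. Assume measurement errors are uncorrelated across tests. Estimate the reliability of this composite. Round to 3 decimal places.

Var(C) = 1.9² + 1.3² + 2·[2.47·0.53] = 5.3 + 2.6182 = 7.9182.
With uncorrelated errors the cross-covariances are all true-score covariance, so they carry over unchanged; only the diagonal terms shrink to ρᵢσᵢ².
True-score variance = [1.9²·0.73 + 1.3²·0.86] + 2.6182 = 4.0887 + 2.6182 = 6.7069.
Reliability = 6.7069 / 7.9182 = 0.847.

0.847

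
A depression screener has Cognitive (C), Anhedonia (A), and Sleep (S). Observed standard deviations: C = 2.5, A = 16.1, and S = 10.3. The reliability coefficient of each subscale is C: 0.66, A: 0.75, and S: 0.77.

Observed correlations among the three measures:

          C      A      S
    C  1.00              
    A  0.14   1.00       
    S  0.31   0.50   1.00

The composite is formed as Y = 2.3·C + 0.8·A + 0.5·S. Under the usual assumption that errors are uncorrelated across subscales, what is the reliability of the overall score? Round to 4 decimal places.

0.8223

Var(Y) = 2.3²·2.5² + 0.8²·16.1² + 0.5²·10.3² + 2·[1.84·2.5·16.1·0.14 + 1.15·2.5·10.3·0.31 + 0.4·16.1·10.3·0.50] = 225.479 + 105.429 = 330.908.
Because errors are independent across components, Cov(Tᵢ,Tⱼ) = Cov(Xᵢ,Xⱼ); the off-diagonal part of the true-score variance is the same as above.
True-score variance = [2.3²·2.5²·0.66 + 0.8²·16.1²·0.75 + 0.5²·10.3²·0.77] + 105.429 = 166.664 + 105.429 = 272.093.
Reliability = 272.093 / 330.908 = 0.8223.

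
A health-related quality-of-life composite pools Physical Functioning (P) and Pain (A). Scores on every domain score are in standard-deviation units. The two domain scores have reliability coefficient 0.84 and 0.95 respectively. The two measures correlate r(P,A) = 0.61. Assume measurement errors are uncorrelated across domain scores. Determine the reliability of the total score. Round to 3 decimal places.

Var(P+A) = 2 + 2·[0.61] = 2 + 1.22 = 3.22.
Under uncorrelated errors the observed covariances equal the true-score covariances, so only the own-variance terms attenuate.
True-score variance = [0.84 + 0.95] + 1.22 = 1.79 + 1.22 = 3.01.
Reliability = 3.01 / 3.22 = 0.935.

0.935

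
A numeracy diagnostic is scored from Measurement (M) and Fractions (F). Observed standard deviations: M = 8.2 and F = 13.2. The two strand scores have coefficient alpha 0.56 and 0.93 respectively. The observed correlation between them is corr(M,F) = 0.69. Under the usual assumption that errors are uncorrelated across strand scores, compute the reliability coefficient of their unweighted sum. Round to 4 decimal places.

0.8931

Var(M+F) = 8.2² + 13.2² + 2·[8.2·13.2·0.69] = 241.48 + 149.371 = 390.851.
With uncorrelated errors the cross-covariances are all true-score covariance, so they carry over unchanged; only the diagonal terms shrink to ρᵢσᵢ².
True-score variance = [8.2²·0.56 + 13.2²·0.93] + 149.371 = 199.698 + 149.371 = 349.069.
Reliability = 349.069 / 390.851 = 0.8931.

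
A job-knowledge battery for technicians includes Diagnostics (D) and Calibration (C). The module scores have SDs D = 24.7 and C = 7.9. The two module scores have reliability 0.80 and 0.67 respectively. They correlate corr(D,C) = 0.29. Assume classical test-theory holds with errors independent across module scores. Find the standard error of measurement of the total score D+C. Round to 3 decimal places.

Var(total) = 672.5 + 113.175 = 785.675.
True-score variance = 529.887 + 113.175 = 643.062, so reliability = 0.8185.
Error variance = 785.675 − 643.062 = 142.613; SEM = √142.613 = 11.942.

11.942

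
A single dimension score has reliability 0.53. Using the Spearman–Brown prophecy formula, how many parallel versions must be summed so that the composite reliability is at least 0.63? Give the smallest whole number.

k ≥ ρ*(1−ρ₁)/(ρ₁(1−ρ*)) = 0.63·0.47 / (0.53·0.37) = 1.510.
Smallest integer k = 2.

2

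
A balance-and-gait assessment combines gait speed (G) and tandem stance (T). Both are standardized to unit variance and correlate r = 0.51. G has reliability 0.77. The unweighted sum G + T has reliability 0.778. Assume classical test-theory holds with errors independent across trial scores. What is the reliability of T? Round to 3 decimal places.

0.560

Var(G+T) = 2 + 2·0.51 = 3.020.
True-score variance = ρ_G + ρ_T + 2·0.51, so 0.778 = (0.77 + ρ_T + 1.02) / 3.020.
ρ_T = 0.778·3.020 − 0.77 − 1.02 = 0.560.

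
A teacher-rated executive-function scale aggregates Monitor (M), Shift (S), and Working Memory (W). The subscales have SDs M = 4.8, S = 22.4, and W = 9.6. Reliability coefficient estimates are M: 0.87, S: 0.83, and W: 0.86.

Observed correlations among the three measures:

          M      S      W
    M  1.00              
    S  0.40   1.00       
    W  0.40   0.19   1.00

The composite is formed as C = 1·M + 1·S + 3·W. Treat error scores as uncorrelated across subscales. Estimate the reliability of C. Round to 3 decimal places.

Var(C) = 4.8² + 22.4² + 3²·9.6² + 2·[4.8·22.4·0.40 + 3·4.8·9.6·0.40 + 3·22.4·9.6·0.19] = 1354.24 + 441.754 = 1795.99.
With uncorrelated errors the cross-covariances are all true-score covariance, so they carry over unchanged; only the diagonal terms shrink to ρᵢσᵢ².
True-score variance = [4.8²·0.87 + 22.4²·0.83 + 3²·9.6²·0.86] + 441.754 = 1149.82 + 441.754 = 1591.58.
Reliability = 1591.58 / 1795.99 = 0.886.

0.886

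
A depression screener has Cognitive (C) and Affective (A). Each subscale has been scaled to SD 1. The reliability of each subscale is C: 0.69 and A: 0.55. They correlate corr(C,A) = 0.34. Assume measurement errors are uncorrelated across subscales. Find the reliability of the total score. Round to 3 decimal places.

0.716

Var(C+A) = 2 + 2·[0.34] = 2 + 0.68 = 2.68.
Under uncorrelated errors the observed covariances equal the true-score covariances, so only the own-variance terms attenuate.
True-score variance = [0.69 + 0.55] + 0.68 = 1.24 + 0.68 = 1.92.
Reliability = 1.92 / 2.68 = 0.716.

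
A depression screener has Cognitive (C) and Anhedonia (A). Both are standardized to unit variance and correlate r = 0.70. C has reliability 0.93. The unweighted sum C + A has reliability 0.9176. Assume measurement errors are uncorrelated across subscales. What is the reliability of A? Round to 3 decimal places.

0.790

Var(C+A) = 2 + 2·0.70 = 3.400.
True-score variance = ρ_C + ρ_A + 2·0.70, so 0.9176 = (0.93 + ρ_A + 1.40) / 3.400.
ρ_A = 0.9176·3.400 − 0.93 − 1.40 = 0.790.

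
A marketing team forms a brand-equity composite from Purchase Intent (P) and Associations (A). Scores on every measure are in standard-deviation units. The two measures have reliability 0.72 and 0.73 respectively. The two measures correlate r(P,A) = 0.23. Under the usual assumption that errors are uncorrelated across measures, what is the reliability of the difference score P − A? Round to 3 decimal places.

Var(P−A) = 1 + 1 − 2·0.23 = 2 − 0.46 = 1.54.
Under uncorrelated errors the observed covariances equal the true-score covariances, so only the own-variance terms attenuate.
True-score variance = [0.72 + 0.73] − 0.46 = 1.45 − 0.46 = 0.99.
Reliability = 0.99 / 1.54 = 0.643.

0.643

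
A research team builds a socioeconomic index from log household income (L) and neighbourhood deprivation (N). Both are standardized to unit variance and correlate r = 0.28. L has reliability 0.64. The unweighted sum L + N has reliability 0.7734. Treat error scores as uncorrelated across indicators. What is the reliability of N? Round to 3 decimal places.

Var(L+N) = 2 + 2·0.28 = 2.560.
True-score variance = ρ_L + ρ_N + 2·0.28, so 0.7734 = (0.64 + ρ_N + 0.56) / 2.560.
ρ_N = 0.7734·2.560 − 0.64 − 0.56 = 0.780.

0.780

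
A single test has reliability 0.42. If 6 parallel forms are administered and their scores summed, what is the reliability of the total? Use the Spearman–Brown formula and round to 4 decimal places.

ρ_k = kρ / (1 + (k−1)ρ) = 6·0.42 / (1 + 5·0.42) = 2.520 / 3.100 = 0.8129.

0.8129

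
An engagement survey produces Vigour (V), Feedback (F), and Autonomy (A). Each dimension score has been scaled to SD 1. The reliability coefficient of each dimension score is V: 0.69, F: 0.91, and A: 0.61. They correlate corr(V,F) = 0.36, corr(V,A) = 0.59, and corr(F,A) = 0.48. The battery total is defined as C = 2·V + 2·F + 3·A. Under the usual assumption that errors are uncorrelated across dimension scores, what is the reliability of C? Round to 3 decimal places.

Var(C) = 2² + 2² + 3² + 2·[4·0.36 + 6·0.59 + 6·0.48] = 17 + 15.72 = 32.72.
With uncorrelated errors the cross-covariances are all true-score covariance, so they carry over unchanged; only the diagonal terms shrink to ρᵢσᵢ².
True-score variance = [2²·0.69 + 2²·0.91 + 3²·0.61] + 15.72 = 11.89 + 15.72 = 27.61.
Reliability = 27.61 / 32.72 = 0.844.

0.844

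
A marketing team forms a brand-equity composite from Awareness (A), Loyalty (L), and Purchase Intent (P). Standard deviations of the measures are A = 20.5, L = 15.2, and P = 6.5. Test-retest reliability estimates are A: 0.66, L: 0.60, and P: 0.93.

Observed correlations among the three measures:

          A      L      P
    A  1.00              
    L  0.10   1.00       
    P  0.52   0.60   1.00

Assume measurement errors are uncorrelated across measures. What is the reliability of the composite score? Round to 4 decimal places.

Var(A+L+P) = 20.5² + 15.2² + 6.5² + 2·[20.5·15.2·0.10 + 20.5·6.5·0.52 + 15.2·6.5·0.60] = 693.54 + 319.46 = 1013.
Under uncorrelated errors the observed covariances equal the true-score covariances, so only the own-variance terms attenuate.
True-score variance = [20.5²·0.66 + 15.2²·0.60 + 6.5²·0.93] + 319.46 = 455.281 + 319.46 = 774.741.
Reliability = 774.741 / 1013 = 0.7648.

0.7648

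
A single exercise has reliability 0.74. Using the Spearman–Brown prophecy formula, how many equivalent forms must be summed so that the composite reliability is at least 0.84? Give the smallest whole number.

2

k ≥ ρ*(1−ρ₁)/(ρ₁(1−ρ*)) = 0.84·0.26 / (0.74·0.16) = 1.845.
Smallest integer k = 2.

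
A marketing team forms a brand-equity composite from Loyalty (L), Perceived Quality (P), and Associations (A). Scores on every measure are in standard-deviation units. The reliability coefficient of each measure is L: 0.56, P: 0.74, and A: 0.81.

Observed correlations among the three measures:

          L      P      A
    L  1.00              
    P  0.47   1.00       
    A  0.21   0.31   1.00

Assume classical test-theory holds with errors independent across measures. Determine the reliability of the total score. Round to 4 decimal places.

0.8213

Var(L+P+A) = 3 + 2·[0.47 + 0.21 + 0.31] = 3 + 1.98 = 4.98.
With uncorrelated errors the cross-covariances are all true-score covariance, so they carry over unchanged; only the diagonal terms shrink to ρᵢσᵢ².
True-score variance = [0.56 + 0.74 + 0.81] + 1.98 = 2.11 + 1.98 = 4.09.
Reliability = 4.09 / 4.98 = 0.8213.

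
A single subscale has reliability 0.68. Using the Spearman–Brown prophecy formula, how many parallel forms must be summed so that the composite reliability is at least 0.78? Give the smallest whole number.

2

k ≥ ρ*(1−ρ₁)/(ρ₁(1−ρ*)) = 0.78·0.32 / (0.68·0.22) = 1.668.
Smallest integer k = 2.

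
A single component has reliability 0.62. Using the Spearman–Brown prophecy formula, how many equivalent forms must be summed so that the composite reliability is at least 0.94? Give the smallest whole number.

10

k ≥ ρ*(1−ρ₁)/(ρ₁(1−ρ*)) = 0.94·0.38 / (0.62·0.06) = 9.602.
Smallest integer k = 10.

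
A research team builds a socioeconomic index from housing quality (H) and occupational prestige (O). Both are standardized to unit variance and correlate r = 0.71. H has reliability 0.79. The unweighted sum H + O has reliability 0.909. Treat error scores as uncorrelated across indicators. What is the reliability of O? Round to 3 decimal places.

Var(H+O) = 2 + 2·0.71 = 3.420.
True-score variance = ρ_H + ρ_O + 2·0.71, so 0.909 = (0.79 + ρ_O + 1.42) / 3.420.
ρ_O = 0.909·3.420 − 0.79 − 1.42 = 0.899.

0.899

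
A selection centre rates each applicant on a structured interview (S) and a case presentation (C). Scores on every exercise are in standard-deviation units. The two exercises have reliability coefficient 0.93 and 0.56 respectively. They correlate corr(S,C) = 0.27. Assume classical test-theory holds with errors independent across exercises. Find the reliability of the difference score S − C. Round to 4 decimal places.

Var(S−C) = 1 + 1 − 2·0.27 = 2 − 0.54 = 1.46.
Because errors are independent across components, Cov(Tᵢ,Tⱼ) = Cov(Xᵢ,Xⱼ); the off-diagonal part of the true-score variance is the same as above.
True-score variance = [0.93 + 0.56] − 0.54 = 1.49 − 0.54 = 0.95.
Reliability = 0.95 / 1.46 = 0.6507.

0.6507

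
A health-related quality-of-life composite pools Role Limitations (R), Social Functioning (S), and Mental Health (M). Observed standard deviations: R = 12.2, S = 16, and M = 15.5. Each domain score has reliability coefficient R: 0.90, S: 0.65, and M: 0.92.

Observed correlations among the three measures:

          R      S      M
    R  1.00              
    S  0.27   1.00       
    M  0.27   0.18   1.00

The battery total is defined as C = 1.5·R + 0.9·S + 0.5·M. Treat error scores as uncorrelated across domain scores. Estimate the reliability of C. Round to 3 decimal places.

0.871

Var(C) = 1.5²·12.2² + 0.9²·16² + 0.5²·15.5² + 2·[1.35·12.2·16·0.27 + 0.75·12.2·15.5·0.27 + 0.45·16·15.5·0.18] = 602.312 + 259.062 = 861.375.
Because errors are independent across components, Cov(Tᵢ,Tⱼ) = Cov(Xᵢ,Xⱼ); the off-diagonal part of the true-score variance is the same as above.
True-score variance = [1.5²·12.2²·0.90 + 0.9²·16²·0.65 + 0.5²·15.5²·0.92] + 259.062 = 491.442 + 259.062 = 750.505.
Reliability = 750.505 / 861.375 = 0.871.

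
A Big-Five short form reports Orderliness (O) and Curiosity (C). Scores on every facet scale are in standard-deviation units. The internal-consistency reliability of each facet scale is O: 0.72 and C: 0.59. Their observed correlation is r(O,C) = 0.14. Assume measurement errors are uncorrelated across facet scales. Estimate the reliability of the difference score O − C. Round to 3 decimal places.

0.599

Var(O−C) = 1 + 1 − 2·0.14 = 2 − 0.28 = 1.72.
With uncorrelated errors the cross-covariances are all true-score covariance, so they carry over unchanged; only the diagonal terms shrink to ρᵢσᵢ².
True-score variance = [0.72 + 0.59] − 0.28 = 1.31 − 0.28 = 1.03.
Reliability = 1.03 / 1.72 = 0.599.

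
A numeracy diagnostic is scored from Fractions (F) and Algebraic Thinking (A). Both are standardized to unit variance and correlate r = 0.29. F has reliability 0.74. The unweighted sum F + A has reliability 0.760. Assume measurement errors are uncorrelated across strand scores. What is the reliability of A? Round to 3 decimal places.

0.641

Var(F+A) = 2 + 2·0.29 = 2.580.
True-score variance = ρ_F + ρ_A + 2·0.29, so 0.760 = (0.74 + ρ_A + 0.58) / 2.580.
ρ_A = 0.760·2.580 − 0.74 − 0.58 = 0.641.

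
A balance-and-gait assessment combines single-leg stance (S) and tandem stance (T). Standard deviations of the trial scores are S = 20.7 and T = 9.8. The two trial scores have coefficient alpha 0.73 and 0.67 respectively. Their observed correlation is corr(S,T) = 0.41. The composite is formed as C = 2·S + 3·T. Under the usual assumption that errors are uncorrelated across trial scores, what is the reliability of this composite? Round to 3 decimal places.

0.791

Var(C) = 2²·20.7² + 3²·9.8² + 2·[6·20.7·9.8·0.41] = 2578.32 + 998.071 = 3576.39.
Because errors are independent across components, Cov(Tᵢ,Tⱼ) = Cov(Xᵢ,Xⱼ); the off-diagonal part of the true-score variance is the same as above.
True-score variance = [2²·20.7²·0.73 + 3²·9.8²·0.67] + 998.071 = 1830.31 + 998.071 = 2828.38.
Reliability = 2828.38 / 3576.39 = 0.791.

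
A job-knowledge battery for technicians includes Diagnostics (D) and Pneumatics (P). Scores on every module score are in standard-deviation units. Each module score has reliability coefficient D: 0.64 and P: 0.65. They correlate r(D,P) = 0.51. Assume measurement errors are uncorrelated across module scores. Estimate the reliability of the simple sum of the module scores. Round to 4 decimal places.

0.7649

Var(D+P) = 2 + 2·[0.51] = 2 + 1.02 = 3.02.
Because errors are independent across components, Cov(Tᵢ,Tⱼ) = Cov(Xᵢ,Xⱼ); the off-diagonal part of the true-score variance is the same as above.
True-score variance = [0.64 + 0.65] + 1.02 = 1.29 + 1.02 = 2.31.
Reliability = 2.31 / 3.02 = 0.7649.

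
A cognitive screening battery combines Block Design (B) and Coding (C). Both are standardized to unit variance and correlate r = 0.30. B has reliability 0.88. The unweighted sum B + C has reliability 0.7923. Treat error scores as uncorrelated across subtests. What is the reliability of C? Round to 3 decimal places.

0.580

Var(B+C) = 2 + 2·0.30 = 2.600.
True-score variance = ρ_B + ρ_C + 2·0.30, so 0.7923 = (0.88 + ρ_C + 0.60) / 2.600.
ρ_C = 0.7923·2.600 − 0.88 − 0.60 = 0.580.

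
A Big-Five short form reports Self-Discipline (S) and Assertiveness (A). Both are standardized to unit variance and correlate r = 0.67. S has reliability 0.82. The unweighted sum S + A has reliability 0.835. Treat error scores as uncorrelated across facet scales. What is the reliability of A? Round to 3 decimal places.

0.629

Var(S+A) = 2 + 2·0.67 = 3.340.
True-score variance = ρ_S + ρ_A + 2·0.67, so 0.835 = (0.82 + ρ_A + 1.34) / 3.340.
ρ_A = 0.835·3.340 − 0.82 − 1.34 = 0.629.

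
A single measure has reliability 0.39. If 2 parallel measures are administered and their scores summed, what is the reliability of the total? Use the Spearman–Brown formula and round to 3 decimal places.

0.561

ρ_k = kρ / (1 + (k−1)ρ) = 2·0.39 / (1 + 1·0.39) = 0.780 / 1.390 = 0.561.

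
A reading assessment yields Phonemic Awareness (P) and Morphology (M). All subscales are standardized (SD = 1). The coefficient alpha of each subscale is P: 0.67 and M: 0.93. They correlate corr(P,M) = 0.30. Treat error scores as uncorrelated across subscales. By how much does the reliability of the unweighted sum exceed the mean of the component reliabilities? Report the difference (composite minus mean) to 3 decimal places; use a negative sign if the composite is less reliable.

Var(sum) = 2 + 0.6 = 2.6; true-score variance = 1.6 + 0.6 = 2.2; composite reliability = 0.8462.
Mean component reliability = 0.8000.
Difference = 0.8462 − 0.8000 = 0.046.

0.046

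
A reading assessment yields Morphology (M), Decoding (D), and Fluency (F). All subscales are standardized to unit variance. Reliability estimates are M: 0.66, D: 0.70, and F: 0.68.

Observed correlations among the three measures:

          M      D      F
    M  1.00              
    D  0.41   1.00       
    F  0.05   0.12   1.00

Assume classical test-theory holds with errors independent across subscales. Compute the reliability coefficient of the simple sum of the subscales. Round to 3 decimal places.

Var(M+D+F) = 3 + 2·[0.41 + 0.05 + 0.12] = 3 + 1.16 = 4.16.
Because errors are independent across components, Cov(Tᵢ,Tⱼ) = Cov(Xᵢ,Xⱼ); the off-diagonal part of the true-score variance is the same as above.
True-score variance = [0.66 + 0.70 + 0.68] + 1.16 = 2.04 + 1.16 = 3.2.
Reliability = 3.2 / 4.16 = 0.769.

0.769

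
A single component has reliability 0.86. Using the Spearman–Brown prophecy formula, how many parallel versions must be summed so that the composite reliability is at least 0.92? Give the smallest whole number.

2

k ≥ ρ*(1−ρ₁)/(ρ₁(1−ρ*)) = 0.92·0.14 / (0.86·0.08) = 1.872.
Smallest integer k = 2.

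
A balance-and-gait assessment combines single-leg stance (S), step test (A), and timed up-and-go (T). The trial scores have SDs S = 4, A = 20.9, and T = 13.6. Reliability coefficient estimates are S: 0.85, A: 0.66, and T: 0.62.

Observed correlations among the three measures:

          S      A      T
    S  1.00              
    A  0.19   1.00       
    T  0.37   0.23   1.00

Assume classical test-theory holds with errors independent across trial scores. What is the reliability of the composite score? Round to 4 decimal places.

Var(S+A+T) = 4² + 20.9² + 13.6² + 2·[4·20.9·0.19 + 4·13.6·0.37 + 20.9·13.6·0.23] = 637.77 + 202.774 = 840.544.
With uncorrelated errors the cross-covariances are all true-score covariance, so they carry over unchanged; only the diagonal terms shrink to ρᵢσᵢ².
True-score variance = [4²·0.85 + 20.9²·0.66 + 13.6²·0.62] + 202.774 = 416.57 + 202.774 = 619.344.
Reliability = 619.344 / 840.544 = 0.7368.

0.7368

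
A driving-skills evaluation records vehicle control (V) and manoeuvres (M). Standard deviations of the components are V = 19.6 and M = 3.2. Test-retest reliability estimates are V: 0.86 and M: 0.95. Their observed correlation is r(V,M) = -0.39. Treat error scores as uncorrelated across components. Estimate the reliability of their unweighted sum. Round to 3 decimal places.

0.843

Var(V+M) = 19.6² + 3.2² + 2·[19.6·3.2·(-0.39)] = 394.4 − 48.9216 = 345.478.
Under uncorrelated errors the observed covariances equal the true-score covariances, so only the own-variance terms attenuate.
True-score variance = [19.6²·0.86 + 3.2²·0.95] − 48.9216 = 340.106 − 48.9216 = 291.184.
Reliability = 291.184 / 345.478 = 0.843.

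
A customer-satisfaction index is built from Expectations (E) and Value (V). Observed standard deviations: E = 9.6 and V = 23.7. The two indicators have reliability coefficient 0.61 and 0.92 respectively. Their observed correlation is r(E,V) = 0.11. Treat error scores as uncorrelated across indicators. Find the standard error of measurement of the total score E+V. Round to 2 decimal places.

8.99

Var(total) = 653.85 + 50.0544 = 703.904.
True-score variance = 572.972 + 50.0544 = 623.027, so reliability = 0.8851.
Error variance = 703.904 − 623.027 = 80.8776; SEM = √80.8776 = 8.99.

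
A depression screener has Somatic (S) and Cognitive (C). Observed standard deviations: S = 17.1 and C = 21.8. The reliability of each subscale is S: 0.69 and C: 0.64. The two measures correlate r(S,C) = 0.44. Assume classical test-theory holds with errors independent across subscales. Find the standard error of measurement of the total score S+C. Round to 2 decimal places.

16.18

Var(total) = 767.65 + 328.046 = 1095.7.
True-score variance = 505.917 + 328.046 = 833.963, so reliability = 0.7611.
Error variance = 1095.7 − 833.963 = 261.734; SEM = √261.734 = 16.18.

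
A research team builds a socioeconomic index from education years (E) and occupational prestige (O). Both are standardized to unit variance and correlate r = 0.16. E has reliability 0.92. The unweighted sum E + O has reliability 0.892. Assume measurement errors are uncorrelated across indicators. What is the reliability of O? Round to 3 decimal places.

Var(E+O) = 2 + 2·0.16 = 2.320.
True-score variance = ρ_E + ρ_O + 2·0.16, so 0.892 = (0.92 + ρ_O + 0.32) / 2.320.
ρ_O = 0.892·2.320 − 0.92 − 0.32 = 0.829.

0.829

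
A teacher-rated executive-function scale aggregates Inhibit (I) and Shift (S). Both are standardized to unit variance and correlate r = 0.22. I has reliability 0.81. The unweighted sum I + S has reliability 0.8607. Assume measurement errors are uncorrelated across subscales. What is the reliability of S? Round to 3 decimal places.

Var(I+S) = 2 + 2·0.22 = 2.440.
True-score variance = ρ_I + ρ_S + 2·0.22, so 0.8607 = (0.81 + ρ_S + 0.44) / 2.440.
ρ_S = 0.8607·2.440 − 0.81 − 0.44 = 0.850.

0.850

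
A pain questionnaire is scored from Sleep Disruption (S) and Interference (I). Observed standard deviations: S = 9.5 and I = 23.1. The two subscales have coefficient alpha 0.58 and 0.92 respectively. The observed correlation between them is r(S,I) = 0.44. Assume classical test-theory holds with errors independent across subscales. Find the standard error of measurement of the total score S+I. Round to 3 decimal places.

Var(total) = 623.86 + 193.116 = 816.976.
True-score variance = 543.266 + 193.116 = 736.382, so reliability = 0.9014.
Error variance = 816.976 − 736.382 = 80.5938; SEM = √80.5938 = 8.977.

8.977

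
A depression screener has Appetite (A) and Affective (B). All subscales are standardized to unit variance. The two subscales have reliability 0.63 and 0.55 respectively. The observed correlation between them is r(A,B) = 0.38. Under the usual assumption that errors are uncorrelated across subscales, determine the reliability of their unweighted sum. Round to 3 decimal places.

Var(A+B) = 2 + 2·[0.38] = 2 + 0.76 = 2.76.
With uncorrelated errors the cross-covariances are all true-score covariance, so they carry over unchanged; only the diagonal terms shrink to ρᵢσᵢ².
True-score variance = [0.63 + 0.55] + 0.76 = 1.18 + 0.76 = 1.94.
Reliability = 1.94 / 2.76 = 0.703.

0.703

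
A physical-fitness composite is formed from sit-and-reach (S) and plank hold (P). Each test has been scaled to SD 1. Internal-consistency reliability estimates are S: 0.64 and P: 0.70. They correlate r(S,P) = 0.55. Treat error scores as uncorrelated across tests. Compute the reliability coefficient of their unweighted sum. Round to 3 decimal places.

0.787

Var(S+P) = 2 + 2·[0.55] = 2 + 1.1 = 3.1.
Because errors are independent across components, Cov(Tᵢ,Tⱼ) = Cov(Xᵢ,Xⱼ); the off-diagonal part of the true-score variance is the same as above.
True-score variance = [0.64 + 0.70] + 1.1 = 1.34 + 1.1 = 2.44.
Reliability = 2.44 / 3.1 = 0.787.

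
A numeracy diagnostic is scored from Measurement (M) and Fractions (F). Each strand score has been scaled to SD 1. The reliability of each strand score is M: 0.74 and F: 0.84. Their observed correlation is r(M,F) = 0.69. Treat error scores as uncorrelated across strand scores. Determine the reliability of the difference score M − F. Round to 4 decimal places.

0.3226

Var(M−F) = 1 + 1 − 2·0.69 = 2 − 1.38 = 0.62.
Under uncorrelated errors the observed covariances equal the true-score covariances, so only the own-variance terms attenuate.
True-score variance = [0.74 + 0.84] − 1.38 = 1.58 − 1.38 = 0.2.
Reliability = 0.2 / 0.62 = 0.3226.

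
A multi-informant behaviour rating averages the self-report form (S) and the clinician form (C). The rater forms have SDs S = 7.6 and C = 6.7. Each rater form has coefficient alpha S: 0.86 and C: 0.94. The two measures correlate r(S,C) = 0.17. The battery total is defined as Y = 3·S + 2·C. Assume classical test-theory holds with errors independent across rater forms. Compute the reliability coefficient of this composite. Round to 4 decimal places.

Var(Y) = 3²·7.6² + 2²·6.7² + 2·[6·7.6·6.7·0.17] = 699.4 + 103.877 = 803.277.
Under uncorrelated errors the observed covariances equal the true-score covariances, so only the own-variance terms attenuate.
True-score variance = [3²·7.6²·0.86 + 2²·6.7²·0.94] + 103.877 = 615.849 + 103.877 = 719.726.
Reliability = 719.726 / 803.277 = 0.8960.

0.8960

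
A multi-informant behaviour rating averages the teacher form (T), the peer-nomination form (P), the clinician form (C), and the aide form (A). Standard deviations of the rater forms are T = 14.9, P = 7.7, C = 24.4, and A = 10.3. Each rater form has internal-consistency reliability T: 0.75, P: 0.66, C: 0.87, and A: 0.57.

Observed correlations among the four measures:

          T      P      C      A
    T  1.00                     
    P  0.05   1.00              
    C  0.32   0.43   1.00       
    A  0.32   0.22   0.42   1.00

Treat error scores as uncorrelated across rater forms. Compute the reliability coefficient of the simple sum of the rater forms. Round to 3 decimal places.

Var(T+P+C+A) = 14.9² + 7.7² + 24.4² + 10.3² + 2·[14.9·7.7·0.05 + 14.9·24.4·0.32 + 14.9·10.3·0.32 + 7.7·24.4·0.43 + 7.7·10.3·0.22 + 24.4·10.3·0.42] = 982.75 + 749.954 = 1732.7.
With uncorrelated errors the cross-covariances are all true-score covariance, so they carry over unchanged; only the diagonal terms shrink to ρᵢσᵢ².
True-score variance = [14.9²·0.75 + 7.7²·0.66 + 24.4²·0.87 + 10.3²·0.57] + 749.954 = 784.073 + 749.954 = 1534.03.
Reliability = 1534.03 / 1732.7 = 0.885.

0.885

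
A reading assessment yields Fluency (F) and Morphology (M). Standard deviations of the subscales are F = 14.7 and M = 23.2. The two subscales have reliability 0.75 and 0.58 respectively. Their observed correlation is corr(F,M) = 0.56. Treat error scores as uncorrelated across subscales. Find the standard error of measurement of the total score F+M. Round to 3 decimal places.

16.736

Var(total) = 754.33 + 381.965 = 1136.29.
True-score variance = 474.247 + 381.965 = 856.211, so reliability = 0.7535.
Error variance = 1136.29 − 856.211 = 280.083; SEM = √280.083 = 16.736.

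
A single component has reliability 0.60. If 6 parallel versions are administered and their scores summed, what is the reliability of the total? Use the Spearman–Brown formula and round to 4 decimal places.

ρ_k = kρ / (1 + (k−1)ρ) = 6·0.60 / (1 + 5·0.60) = 3.600 / 4.000 = 0.9000.

0.9000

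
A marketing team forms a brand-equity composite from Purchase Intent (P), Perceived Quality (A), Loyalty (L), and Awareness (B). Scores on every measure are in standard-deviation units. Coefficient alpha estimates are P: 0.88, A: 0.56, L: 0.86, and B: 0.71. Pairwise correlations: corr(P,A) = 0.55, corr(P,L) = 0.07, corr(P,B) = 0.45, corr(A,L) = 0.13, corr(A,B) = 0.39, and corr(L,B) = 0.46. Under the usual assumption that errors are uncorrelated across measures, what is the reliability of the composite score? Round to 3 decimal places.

Var(P+A+L+B) = 4 + 2·[0.55 + 0.07 + 0.45 + 0.13 + 0.39 + 0.46] = 4 + 4.1 = 8.1.
Because errors are independent across components, Cov(Tᵢ,Tⱼ) = Cov(Xᵢ,Xⱼ); the off-diagonal part of the true-score variance is the same as above.
True-score variance = [0.88 + 0.56 + 0.86 + 0.71] + 4.1 = 3.01 + 4.1 = 7.11.
Reliability = 7.11 / 8.1 = 0.878.

0.878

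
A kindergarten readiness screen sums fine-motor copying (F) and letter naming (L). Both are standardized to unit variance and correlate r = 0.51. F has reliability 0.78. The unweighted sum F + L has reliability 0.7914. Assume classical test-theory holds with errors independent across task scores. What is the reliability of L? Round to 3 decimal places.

Var(F+L) = 2 + 2·0.51 = 3.020.
True-score variance = ρ_F + ρ_L + 2·0.51, so 0.7914 = (0.78 + ρ_L + 1.02) / 3.020.
ρ_L = 0.7914·3.020 − 0.78 − 1.02 = 0.590.

0.590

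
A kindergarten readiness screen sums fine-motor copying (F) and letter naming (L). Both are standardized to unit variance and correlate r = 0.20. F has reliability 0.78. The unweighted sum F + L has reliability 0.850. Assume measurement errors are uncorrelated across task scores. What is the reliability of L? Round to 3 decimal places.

Var(F+L) = 2 + 2·0.20 = 2.400.
True-score variance = ρ_F + ρ_L + 2·0.20, so 0.850 = (0.78 + ρ_L + 0.40) / 2.400.
ρ_L = 0.850·2.400 − 0.78 − 0.40 = 0.860.

0.860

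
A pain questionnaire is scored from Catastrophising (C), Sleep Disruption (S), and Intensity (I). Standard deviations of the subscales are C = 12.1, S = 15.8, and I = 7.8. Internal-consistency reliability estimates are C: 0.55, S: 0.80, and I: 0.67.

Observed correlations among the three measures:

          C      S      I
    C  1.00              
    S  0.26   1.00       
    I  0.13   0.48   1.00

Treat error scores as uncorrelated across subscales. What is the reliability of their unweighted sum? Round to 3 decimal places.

Var(C+S+I) = 12.1² + 15.8² + 7.8² + 2·[12.1·15.8·0.26 + 12.1·7.8·0.13 + 15.8·7.8·0.48] = 456.89 + 242.263 = 699.153.
Under uncorrelated errors the observed covariances equal the true-score covariances, so only the own-variance terms attenuate.
True-score variance = [12.1²·0.55 + 15.8²·0.80 + 7.8²·0.67] + 242.263 = 321 + 242.263 = 563.263.
Reliability = 563.263 / 699.153 = 0.806.

0.806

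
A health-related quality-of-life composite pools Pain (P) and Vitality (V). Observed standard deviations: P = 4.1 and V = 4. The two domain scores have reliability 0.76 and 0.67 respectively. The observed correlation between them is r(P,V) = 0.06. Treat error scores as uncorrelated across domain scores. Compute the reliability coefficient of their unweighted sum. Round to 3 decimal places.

0.732

Var(P+V) = 4.1² + 4² + 2·[4.1·4·0.06] = 32.81 + 1.968 = 34.778.
With uncorrelated errors the cross-covariances are all true-score covariance, so they carry over unchanged; only the diagonal terms shrink to ρᵢσᵢ².
True-score variance = [4.1²·0.76 + 4²·0.67] + 1.968 = 23.4956 + 1.968 = 25.4636.
Reliability = 25.4636 / 34.778 = 0.732.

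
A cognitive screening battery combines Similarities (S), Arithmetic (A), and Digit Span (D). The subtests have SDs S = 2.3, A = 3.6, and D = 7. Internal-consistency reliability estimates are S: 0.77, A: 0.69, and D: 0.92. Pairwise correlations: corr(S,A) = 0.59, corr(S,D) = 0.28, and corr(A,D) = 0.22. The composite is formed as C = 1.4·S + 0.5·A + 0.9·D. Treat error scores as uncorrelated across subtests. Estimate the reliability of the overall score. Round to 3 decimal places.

0.914

Var(C) = 1.4²·2.3² + 0.5²·3.6² + 0.9²·7² + 2·[0.7·2.3·3.6·0.59 + 1.26·2.3·7·0.28 + 0.45·3.6·7·0.22] = 53.2984 + 23.189 = 76.4874.
With uncorrelated errors the cross-covariances are all true-score covariance, so they carry over unchanged; only the diagonal terms shrink to ρᵢσᵢ².
True-score variance = [1.4²·2.3²·0.77 + 0.5²·3.6²·0.69 + 0.9²·7²·0.92] + 23.189 = 46.7341 + 23.189 = 69.9231.
Reliability = 69.9231 / 76.4874 = 0.914.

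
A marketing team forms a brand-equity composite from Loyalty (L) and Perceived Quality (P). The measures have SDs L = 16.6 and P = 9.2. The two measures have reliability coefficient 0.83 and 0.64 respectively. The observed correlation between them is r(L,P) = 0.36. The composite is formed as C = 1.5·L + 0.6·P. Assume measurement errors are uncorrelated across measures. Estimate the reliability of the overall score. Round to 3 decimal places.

Var(C) = 1.5²·16.6² + 0.6²·9.2² + 2·[0.9·16.6·9.2·0.36] = 650.48 + 98.9626 = 749.443.
Because errors are independent across components, Cov(Tᵢ,Tⱼ) = Cov(Xᵢ,Xⱼ); the off-diagonal part of the true-score variance is the same as above.
True-score variance = [1.5²·16.6²·0.83 + 0.6²·9.2²·0.64] + 98.9626 = 534.109 + 98.9626 = 633.072.
Reliability = 633.072 / 749.443 = 0.845.

0.845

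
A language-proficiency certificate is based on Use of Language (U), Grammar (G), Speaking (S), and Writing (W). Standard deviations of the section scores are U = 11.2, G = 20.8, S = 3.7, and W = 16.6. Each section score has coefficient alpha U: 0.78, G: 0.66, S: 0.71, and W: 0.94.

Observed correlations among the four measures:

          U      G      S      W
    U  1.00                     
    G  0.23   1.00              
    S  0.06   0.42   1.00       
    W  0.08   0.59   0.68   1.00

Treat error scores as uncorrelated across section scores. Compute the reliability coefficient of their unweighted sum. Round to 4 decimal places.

Var(U+G+S+W) = 11.2² + 20.8² + 3.7² + 16.6² + 2·[11.2·20.8·0.23 + 11.2·3.7·0.06 + 11.2·16.6·0.08 + 20.8·3.7·0.42 + 20.8·16.6·0.59 + 3.7·16.6·0.68] = 847.33 + 697.49 = 1544.82.
With uncorrelated errors the cross-covariances are all true-score covariance, so they carry over unchanged; only the diagonal terms shrink to ρᵢσᵢ².
True-score variance = [11.2²·0.78 + 20.8²·0.66 + 3.7²·0.71 + 16.6²·0.94] + 697.49 = 652.132 + 697.49 = 1349.62.
Reliability = 1349.62 / 1544.82 = 0.8736.

0.8736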